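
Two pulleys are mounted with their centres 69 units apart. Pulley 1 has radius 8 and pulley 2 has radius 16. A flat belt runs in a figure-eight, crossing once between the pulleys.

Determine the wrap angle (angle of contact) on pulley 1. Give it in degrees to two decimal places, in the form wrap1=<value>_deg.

crossed belt: β = asin((r1+r2)/C) = asin(24/69) = 20.3544°
wrap1 = wrap2 = π + 2β = 220.7088°

wrap1=220.71_deg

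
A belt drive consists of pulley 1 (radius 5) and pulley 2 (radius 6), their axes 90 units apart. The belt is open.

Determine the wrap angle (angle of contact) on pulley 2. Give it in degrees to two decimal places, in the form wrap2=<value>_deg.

wrap2=181.27_deg

open belt: β = asin((r2−r1)/C) = asin(1/90) = 0.6366°
wrap1 = π − 2β = 178.7267°
wrap2 = π + 2β = 181.2733°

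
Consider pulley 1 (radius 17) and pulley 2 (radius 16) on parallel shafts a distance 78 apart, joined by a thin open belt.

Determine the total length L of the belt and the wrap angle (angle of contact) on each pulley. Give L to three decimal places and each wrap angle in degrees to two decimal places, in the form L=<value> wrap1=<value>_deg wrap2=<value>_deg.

L=259.685 wrap1=181.47_deg wrap2=178.53_deg

open belt: β = asin((r2−r1)/C) = asin(-1/78) = -0.7346°
wrap1 = π − 2β = 181.4692°
wrap2 = π + 2β = 178.5308°
tangent length = C·cosβ = 77.9936
L = r1·wrap1 + r2·wrap2 + 2·C·cosβ = 17·3.1672 + 16·3.1160 + 2·77.9936 = 259.6854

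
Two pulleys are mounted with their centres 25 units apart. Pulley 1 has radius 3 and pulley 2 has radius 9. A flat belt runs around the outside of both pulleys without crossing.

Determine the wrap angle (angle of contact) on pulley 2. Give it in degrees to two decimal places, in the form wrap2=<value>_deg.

wrap2=207.77_deg

open belt: β = asin((r2−r1)/C) = asin(6/25) = 13.8865°
wrap1 = π − 2β = 152.2269°
wrap2 = π + 2β = 207.7731°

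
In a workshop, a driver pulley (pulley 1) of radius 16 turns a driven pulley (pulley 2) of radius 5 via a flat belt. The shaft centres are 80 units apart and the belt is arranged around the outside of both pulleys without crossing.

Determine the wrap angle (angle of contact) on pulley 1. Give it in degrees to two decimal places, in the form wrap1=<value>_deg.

open belt: β = asin((r2−r1)/C) = asin(-11/80) = -7.9032°
wrap1 = π − 2β = 195.8064°
wrap2 = π + 2β = 164.1936°

wrap1=195.81_deg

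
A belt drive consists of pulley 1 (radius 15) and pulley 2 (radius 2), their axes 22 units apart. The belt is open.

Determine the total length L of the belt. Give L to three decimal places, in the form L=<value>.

open belt: β = asin((r2−r1)/C) = asin(-13/22) = -36.2215°
wrap1 = π − 2β = 252.4431°
wrap2 = π + 2β = 107.5569°
tangent length = C·cosβ = 17.7482
L = r1·wrap1 + r2·wrap2 + 2·C·cosβ = 15·4.4060 + 2·1.8772 + 2·17.7482 = 105.3404

L=105.340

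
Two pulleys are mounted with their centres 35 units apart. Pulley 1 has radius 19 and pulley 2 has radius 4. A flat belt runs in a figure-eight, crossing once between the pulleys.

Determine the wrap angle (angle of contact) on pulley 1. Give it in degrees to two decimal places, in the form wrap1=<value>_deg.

wrap1=262.16_deg

crossed belt: β = asin((r1+r2)/C) = asin(23/35) = 41.0823°
wrap1 = wrap2 = π + 2β = 262.1647°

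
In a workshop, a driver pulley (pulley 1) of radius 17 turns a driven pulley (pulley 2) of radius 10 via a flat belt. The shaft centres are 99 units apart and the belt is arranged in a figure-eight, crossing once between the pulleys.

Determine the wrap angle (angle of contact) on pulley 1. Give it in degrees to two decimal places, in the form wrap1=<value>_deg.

crossed belt: β = asin((r1+r2)/C) = asin(27/99) = 15.8266°
wrap1 = wrap2 = π + 2β = 211.6532°

wrap1=211.65_deg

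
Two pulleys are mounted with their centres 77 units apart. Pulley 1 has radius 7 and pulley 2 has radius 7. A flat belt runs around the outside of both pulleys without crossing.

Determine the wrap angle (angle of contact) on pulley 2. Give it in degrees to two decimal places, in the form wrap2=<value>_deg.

open belt: β = asin((r2−r1)/C) = asin(0/77) = 0.0000°
wrap1 = π − 2β = 180.0000°
wrap2 = π + 2β = 180.0000°

wrap2=180.00_deg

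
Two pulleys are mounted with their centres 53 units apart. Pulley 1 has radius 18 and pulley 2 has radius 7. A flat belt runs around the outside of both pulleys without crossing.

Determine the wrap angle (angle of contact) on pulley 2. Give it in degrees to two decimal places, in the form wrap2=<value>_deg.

wrap2=156.04_deg

open belt: β = asin((r2−r1)/C) = asin(-11/53) = -11.9786°
wrap1 = π − 2β = 203.9573°
wrap2 = π + 2β = 156.0427°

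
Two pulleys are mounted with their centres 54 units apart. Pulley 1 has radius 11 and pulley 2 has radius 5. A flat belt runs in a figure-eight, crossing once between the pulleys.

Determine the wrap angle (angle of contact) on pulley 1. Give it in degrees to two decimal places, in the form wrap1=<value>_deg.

crossed belt: β = asin((r1+r2)/C) = asin(16/54) = 17.2353°
wrap1 = wrap2 = π + 2β = 214.4706°

wrap1=214.47_deg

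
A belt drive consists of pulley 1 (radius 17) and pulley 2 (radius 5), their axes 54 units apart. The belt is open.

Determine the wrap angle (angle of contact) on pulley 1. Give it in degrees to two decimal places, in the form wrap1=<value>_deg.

wrap1=205.68_deg

open belt: β = asin((r2−r1)/C) = asin(-12/54) = -12.8396°
wrap1 = π − 2β = 205.6792°
wrap2 = π + 2β = 154.3208°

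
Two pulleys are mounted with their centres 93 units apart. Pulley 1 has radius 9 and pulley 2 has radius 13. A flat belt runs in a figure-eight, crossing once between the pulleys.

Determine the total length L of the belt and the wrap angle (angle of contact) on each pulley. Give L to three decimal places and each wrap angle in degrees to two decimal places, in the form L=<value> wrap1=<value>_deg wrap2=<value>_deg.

L=260.344 wrap1=207.37_deg wrap2=207.37_deg

crossed belt: β = asin((r1+r2)/C) = asin(22/93) = 13.6835°
wrap1 = wrap2 = π + 2β = 207.3671°
tangent length = C·cosβ = 90.3604
L = (r1+r2)·wrap + 2·C·cosβ = 22·3.6192 + 2·90.3604 = 260.3440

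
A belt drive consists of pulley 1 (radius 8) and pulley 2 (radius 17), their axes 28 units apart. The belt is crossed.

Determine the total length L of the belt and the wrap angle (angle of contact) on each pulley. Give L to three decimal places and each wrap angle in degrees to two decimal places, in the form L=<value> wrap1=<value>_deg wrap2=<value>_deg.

L=158.941 wrap1=306.47_deg wrap2=306.47_deg

crossed belt: β = asin((r1+r2)/C) = asin(25/28) = 63.2345°
wrap1 = wrap2 = π + 2β = 306.4690°
tangent length = C·cosβ = 12.6095
L = (r1+r2)·wrap + 2·C·cosβ = 25·5.3489 + 2·12.6095 = 158.9414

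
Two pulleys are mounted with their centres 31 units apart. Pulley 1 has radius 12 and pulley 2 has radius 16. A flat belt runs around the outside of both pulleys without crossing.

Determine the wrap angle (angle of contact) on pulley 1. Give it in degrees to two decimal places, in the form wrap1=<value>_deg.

open belt: β = asin((r2−r1)/C) = asin(4/31) = 7.4137°
wrap1 = π − 2β = 165.1727°
wrap2 = π + 2β = 194.8273°

wrap1=165.17_deg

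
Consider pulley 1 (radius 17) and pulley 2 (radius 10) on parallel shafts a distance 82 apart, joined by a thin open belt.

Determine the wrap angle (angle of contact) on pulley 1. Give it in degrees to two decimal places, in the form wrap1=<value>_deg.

open belt: β = asin((r2−r1)/C) = asin(-7/82) = -4.8971°
wrap1 = π − 2β = 189.7941°
wrap2 = π + 2β = 170.2059°

wrap1=189.79_deg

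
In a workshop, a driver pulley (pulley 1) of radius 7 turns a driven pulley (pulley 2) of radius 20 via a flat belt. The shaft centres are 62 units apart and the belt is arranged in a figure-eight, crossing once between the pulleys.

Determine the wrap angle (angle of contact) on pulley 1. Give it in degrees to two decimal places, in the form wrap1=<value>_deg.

wrap1=231.63_deg

crossed belt: β = asin((r1+r2)/C) = asin(27/62) = 25.8161°
wrap1 = wrap2 = π + 2β = 231.6322°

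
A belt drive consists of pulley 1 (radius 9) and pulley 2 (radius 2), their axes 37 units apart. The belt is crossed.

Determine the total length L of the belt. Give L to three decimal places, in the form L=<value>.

L=111.853

crossed belt: β = asin((r1+r2)/C) = asin(11/37) = 17.2953°
wrap1 = wrap2 = π + 2β = 214.5907°
tangent length = C·cosβ = 35.3270
L = (r1+r2)·wrap + 2·C·cosβ = 11·3.7453 + 2·35.3270 = 111.8525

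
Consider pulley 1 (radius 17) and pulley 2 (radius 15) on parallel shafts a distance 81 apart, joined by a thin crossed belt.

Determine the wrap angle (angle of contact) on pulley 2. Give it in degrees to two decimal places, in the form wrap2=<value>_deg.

crossed belt: β = asin((r1+r2)/C) = asin(32/81) = 23.2698°
wrap1 = wrap2 = π + 2β = 226.5396°

wrap2=226.54_deg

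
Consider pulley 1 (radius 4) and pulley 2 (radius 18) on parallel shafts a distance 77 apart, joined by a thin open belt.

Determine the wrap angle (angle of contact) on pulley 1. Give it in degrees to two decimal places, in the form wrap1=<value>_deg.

open belt: β = asin((r2−r1)/C) = asin(14/77) = 10.4757°
wrap1 = π − 2β = 159.0486°
wrap2 = π + 2β = 200.9514°

wrap1=159.05_deg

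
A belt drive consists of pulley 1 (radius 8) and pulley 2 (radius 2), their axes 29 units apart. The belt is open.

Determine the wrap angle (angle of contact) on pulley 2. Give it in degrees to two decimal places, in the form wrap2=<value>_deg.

wrap2=156.12_deg

open belt: β = asin((r2−r1)/C) = asin(-6/29) = -11.9405°
wrap1 = π − 2β = 203.8811°
wrap2 = π + 2β = 156.1189°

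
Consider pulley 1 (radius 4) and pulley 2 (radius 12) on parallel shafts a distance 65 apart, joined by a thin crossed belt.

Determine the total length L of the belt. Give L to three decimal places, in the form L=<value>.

crossed belt: β = asin((r1+r2)/C) = asin(16/65) = 14.2500°
wrap1 = wrap2 = π + 2β = 208.5001°
tangent length = C·cosβ = 63.0000
L = (r1+r2)·wrap + 2·C·cosβ = 16·3.6390 + 2·63.0000 = 184.2242

L=184.224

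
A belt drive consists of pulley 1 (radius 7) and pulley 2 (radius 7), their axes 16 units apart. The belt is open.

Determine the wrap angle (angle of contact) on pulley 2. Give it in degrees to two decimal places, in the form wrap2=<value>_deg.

wrap2=180.00_deg

open belt: β = asin((r2−r1)/C) = asin(0/16) = 0.0000°
wrap1 = π − 2β = 180.0000°
wrap2 = π + 2β = 180.0000°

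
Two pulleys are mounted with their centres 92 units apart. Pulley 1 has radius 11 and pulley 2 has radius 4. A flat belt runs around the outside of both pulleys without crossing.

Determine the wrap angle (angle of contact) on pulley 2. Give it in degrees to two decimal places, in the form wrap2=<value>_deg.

open belt: β = asin((r2−r1)/C) = asin(-7/92) = -4.3637°
wrap1 = π − 2β = 188.7274°
wrap2 = π + 2β = 171.2726°

wrap2=171.27_deg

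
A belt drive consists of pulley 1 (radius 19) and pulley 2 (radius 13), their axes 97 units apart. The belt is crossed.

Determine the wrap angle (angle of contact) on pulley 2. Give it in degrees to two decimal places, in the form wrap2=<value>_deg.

crossed belt: β = asin((r1+r2)/C) = asin(32/97) = 19.2625°
wrap1 = wrap2 = π + 2β = 218.5250°

wrap2=218.53_deg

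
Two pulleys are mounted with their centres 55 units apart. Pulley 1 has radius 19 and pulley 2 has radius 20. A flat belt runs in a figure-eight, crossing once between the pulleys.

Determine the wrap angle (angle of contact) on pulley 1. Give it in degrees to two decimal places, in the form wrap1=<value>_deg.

wrap1=270.32_deg

crossed belt: β = asin((r1+r2)/C) = asin(39/55) = 45.1610°
wrap1 = wrap2 = π + 2β = 270.3220°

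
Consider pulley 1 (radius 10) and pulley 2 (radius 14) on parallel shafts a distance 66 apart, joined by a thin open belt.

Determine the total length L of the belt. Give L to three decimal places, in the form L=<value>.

L=207.641

open belt: β = asin((r2−r1)/C) = asin(4/66) = 3.4746°
wrap1 = π − 2β = 173.0508°
wrap2 = π + 2β = 186.9492°
tangent length = C·cosβ = 65.8787
L = r1·wrap1 + r2·wrap2 + 2·C·cosβ = 10·3.0203 + 14·3.2629 + 2·65.8787 = 207.6407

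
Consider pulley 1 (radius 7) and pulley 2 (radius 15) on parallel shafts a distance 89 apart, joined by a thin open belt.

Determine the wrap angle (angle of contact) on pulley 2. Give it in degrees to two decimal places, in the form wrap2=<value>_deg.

open belt: β = asin((r2−r1)/C) = asin(8/89) = 5.1571°
wrap1 = π − 2β = 169.6857°
wrap2 = π + 2β = 190.3143°

wrap2=190.31_deg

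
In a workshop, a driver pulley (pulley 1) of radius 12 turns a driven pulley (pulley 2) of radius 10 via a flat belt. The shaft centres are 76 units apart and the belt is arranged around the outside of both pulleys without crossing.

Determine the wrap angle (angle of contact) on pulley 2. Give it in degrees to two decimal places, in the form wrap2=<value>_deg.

open belt: β = asin((r2−r1)/C) = asin(-2/76) = -1.5080°
wrap1 = π − 2β = 183.0159°
wrap2 = π + 2β = 176.9841°

wrap2=176.98_deg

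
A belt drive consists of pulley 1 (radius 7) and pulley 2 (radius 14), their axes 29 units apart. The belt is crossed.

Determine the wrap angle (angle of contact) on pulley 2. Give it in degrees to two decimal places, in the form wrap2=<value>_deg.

crossed belt: β = asin((r1+r2)/C) = asin(21/29) = 46.3972°
wrap1 = wrap2 = π + 2β = 272.7944°

wrap2=272.79_deg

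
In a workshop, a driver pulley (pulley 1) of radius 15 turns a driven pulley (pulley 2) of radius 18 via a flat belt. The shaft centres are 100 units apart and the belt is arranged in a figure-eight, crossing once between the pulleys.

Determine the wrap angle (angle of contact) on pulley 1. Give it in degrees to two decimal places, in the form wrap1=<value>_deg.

wrap1=218.54_deg

crossed belt: β = asin((r1+r2)/C) = asin(33/100) = 19.2688°
wrap1 = wrap2 = π + 2β = 218.5376°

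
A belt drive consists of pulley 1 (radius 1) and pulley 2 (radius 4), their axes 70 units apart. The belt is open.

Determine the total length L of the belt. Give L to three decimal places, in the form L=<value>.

open belt: β = asin((r2−r1)/C) = asin(3/70) = 2.4563°
wrap1 = π − 2β = 175.0874°
wrap2 = π + 2β = 184.9126°
tangent length = C·cosβ = 69.9357
L = r1·wrap1 + r2·wrap2 + 2·C·cosβ = 1·3.0559 + 4·3.2273 + 2·69.9357 = 155.8366

L=155.837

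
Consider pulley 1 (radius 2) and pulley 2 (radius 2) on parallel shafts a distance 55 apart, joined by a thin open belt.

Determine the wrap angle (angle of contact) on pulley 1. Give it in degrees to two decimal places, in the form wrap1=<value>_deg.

open belt: β = asin((r2−r1)/C) = asin(0/55) = 0.0000°
wrap1 = π − 2β = 180.0000°
wrap2 = π + 2β = 180.0000°

wrap1=180.00_deg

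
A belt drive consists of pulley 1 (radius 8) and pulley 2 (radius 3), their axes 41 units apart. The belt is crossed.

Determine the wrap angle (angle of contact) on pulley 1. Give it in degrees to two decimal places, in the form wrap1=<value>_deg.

crossed belt: β = asin((r1+r2)/C) = asin(11/41) = 15.5627°
wrap1 = wrap2 = π + 2β = 211.1254°

wrap1=211.13_deg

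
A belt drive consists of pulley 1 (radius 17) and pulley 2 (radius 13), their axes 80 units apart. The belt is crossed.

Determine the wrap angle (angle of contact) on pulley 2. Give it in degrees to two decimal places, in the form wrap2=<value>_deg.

wrap2=224.05_deg

crossed belt: β = asin((r1+r2)/C) = asin(30/80) = 22.0243°
wrap1 = wrap2 = π + 2β = 224.0486°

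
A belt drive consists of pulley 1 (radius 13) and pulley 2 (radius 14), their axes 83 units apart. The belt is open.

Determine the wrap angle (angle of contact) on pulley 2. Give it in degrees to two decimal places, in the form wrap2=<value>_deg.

open belt: β = asin((r2−r1)/C) = asin(1/83) = 0.6903°
wrap1 = π − 2β = 178.6193°
wrap2 = π + 2β = 181.3807°

wrap2=181.38_deg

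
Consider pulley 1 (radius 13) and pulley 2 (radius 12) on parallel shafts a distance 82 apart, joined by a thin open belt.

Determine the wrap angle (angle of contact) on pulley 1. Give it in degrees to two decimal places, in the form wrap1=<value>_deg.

open belt: β = asin((r2−r1)/C) = asin(-1/82) = -0.6987°
wrap1 = π − 2β = 181.3975°
wrap2 = π + 2β = 178.6025°

wrap1=181.40_deg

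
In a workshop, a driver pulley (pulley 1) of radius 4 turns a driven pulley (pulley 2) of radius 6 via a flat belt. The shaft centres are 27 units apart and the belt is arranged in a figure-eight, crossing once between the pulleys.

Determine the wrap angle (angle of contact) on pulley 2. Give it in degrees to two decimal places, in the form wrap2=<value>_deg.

wrap2=223.48_deg

crossed belt: β = asin((r1+r2)/C) = asin(10/27) = 21.7385°
wrap1 = wrap2 = π + 2β = 223.4769°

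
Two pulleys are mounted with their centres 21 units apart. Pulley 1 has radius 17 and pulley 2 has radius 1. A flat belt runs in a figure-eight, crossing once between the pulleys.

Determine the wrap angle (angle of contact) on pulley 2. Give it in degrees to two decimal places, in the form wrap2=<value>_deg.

crossed belt: β = asin((r1+r2)/C) = asin(18/21) = 58.9973°
wrap1 = wrap2 = π + 2β = 297.9946°

wrap2=297.99_deg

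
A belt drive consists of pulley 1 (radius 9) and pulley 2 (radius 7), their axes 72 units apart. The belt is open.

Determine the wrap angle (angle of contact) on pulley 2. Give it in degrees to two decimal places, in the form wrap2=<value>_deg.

open belt: β = asin((r2−r1)/C) = asin(-2/72) = -1.5918°
wrap1 = π − 2β = 183.1835°
wrap2 = π + 2β = 176.8165°

wrap2=176.82_deg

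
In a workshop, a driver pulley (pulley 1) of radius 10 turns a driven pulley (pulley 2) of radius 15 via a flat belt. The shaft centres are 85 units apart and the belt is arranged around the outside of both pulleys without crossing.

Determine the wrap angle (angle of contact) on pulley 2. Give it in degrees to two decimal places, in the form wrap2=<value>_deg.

open belt: β = asin((r2−r1)/C) = asin(5/85) = 3.3723°
wrap1 = π − 2β = 173.2554°
wrap2 = π + 2β = 186.7446°

wrap2=186.74_deg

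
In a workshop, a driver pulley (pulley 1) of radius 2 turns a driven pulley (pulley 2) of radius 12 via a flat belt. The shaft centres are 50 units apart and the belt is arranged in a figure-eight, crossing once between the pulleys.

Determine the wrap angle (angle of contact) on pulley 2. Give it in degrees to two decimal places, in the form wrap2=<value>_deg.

crossed belt: β = asin((r1+r2)/C) = asin(14/50) = 16.2602°
wrap1 = wrap2 = π + 2β = 212.5204°

wrap2=212.52_deg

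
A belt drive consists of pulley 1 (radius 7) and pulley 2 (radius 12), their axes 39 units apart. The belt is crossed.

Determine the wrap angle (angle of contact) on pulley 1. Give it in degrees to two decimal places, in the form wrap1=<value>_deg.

wrap1=238.31_deg

crossed belt: β = asin((r1+r2)/C) = asin(19/39) = 29.1554°
wrap1 = wrap2 = π + 2β = 238.3107°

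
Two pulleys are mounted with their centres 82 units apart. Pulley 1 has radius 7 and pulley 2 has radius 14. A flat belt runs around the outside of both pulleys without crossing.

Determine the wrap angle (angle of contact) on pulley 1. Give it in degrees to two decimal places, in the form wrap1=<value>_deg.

wrap1=170.21_deg

open belt: β = asin((r2−r1)/C) = asin(7/82) = 4.8971°
wrap1 = π − 2β = 170.2059°
wrap2 = π + 2β = 189.7941°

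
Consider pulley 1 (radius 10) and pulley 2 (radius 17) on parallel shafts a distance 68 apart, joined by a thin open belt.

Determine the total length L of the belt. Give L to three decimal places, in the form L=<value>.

L=221.544

open belt: β = asin((r2−r1)/C) = asin(7/68) = 5.9086°
wrap1 = π − 2β = 168.1829°
wrap2 = π + 2β = 191.8171°
tangent length = C·cosβ = 67.6387
L = r1·wrap1 + r2·wrap2 + 2·C·cosβ = 10·2.9353 + 17·3.3478 + 2·67.6387 = 221.5442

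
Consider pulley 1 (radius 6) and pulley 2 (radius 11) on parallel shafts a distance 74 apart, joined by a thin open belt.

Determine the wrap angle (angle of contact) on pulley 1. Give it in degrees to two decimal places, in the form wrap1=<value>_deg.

wrap1=172.25_deg

open belt: β = asin((r2−r1)/C) = asin(5/74) = 3.8743°
wrap1 = π − 2β = 172.2514°
wrap2 = π + 2β = 187.7486°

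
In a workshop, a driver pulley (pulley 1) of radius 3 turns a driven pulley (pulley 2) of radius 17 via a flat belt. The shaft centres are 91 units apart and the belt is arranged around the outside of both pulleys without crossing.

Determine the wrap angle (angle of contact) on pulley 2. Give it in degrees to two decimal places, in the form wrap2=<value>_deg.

open belt: β = asin((r2−r1)/C) = asin(14/91) = 8.8499°
wrap1 = π − 2β = 162.3002°
wrap2 = π + 2β = 197.6998°

wrap2=197.70_deg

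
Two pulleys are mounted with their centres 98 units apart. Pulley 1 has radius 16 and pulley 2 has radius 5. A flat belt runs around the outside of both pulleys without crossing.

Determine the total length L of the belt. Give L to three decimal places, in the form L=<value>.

open belt: β = asin((r2−r1)/C) = asin(-11/98) = -6.4447°
wrap1 = π − 2β = 192.8895°
wrap2 = π + 2β = 167.1105°
tangent length = C·cosβ = 97.3807
L = r1·wrap1 + r2·wrap2 + 2·C·cosβ = 16·3.3666 + 5·2.9166 + 2·97.3807 = 263.2094

L=263.209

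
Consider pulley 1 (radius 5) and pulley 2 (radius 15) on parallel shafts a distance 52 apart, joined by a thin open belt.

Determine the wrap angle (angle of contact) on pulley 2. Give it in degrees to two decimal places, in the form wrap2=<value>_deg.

wrap2=202.17_deg

open belt: β = asin((r2−r1)/C) = asin(10/52) = 11.0875°
wrap1 = π − 2β = 157.8250°
wrap2 = π + 2β = 202.1750°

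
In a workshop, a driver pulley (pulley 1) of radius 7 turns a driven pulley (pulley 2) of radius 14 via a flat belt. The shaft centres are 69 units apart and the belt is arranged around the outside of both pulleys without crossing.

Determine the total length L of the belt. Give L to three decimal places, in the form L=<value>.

L=204.684

open belt: β = asin((r2−r1)/C) = asin(7/69) = 5.8226°
wrap1 = π − 2β = 168.3547°
wrap2 = π + 2β = 191.6453°
tangent length = C·cosβ = 68.6440
L = r1·wrap1 + r2·wrap2 + 2·C·cosβ = 7·2.9383 + 14·3.3448 + 2·68.6440 = 204.6842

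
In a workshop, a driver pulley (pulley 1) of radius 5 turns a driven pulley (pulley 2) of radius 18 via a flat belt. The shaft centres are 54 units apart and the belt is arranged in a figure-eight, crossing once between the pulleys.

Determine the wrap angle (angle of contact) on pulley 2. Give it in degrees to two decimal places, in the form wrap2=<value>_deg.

crossed belt: β = asin((r1+r2)/C) = asin(23/54) = 25.2093°
wrap1 = wrap2 = π + 2β = 230.4186°

wrap2=230.42_deg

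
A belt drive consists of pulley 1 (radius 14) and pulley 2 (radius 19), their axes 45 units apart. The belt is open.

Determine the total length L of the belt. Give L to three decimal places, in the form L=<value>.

L=194.229

open belt: β = asin((r2−r1)/C) = asin(5/45) = 6.3794°
wrap1 = π − 2β = 167.2413°
wrap2 = π + 2β = 192.7587°
tangent length = C·cosβ = 44.7214
L = r1·wrap1 + r2·wrap2 + 2·C·cosβ = 14·2.9189 + 19·3.3643 + 2·44.7214 = 194.2287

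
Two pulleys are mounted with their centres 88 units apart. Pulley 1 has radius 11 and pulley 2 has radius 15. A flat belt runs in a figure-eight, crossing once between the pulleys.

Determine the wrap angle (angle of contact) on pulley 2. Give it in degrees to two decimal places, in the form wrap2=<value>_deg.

crossed belt: β = asin((r1+r2)/C) = asin(26/88) = 17.1848°
wrap1 = wrap2 = π + 2β = 214.3696°

wrap2=214.37_deg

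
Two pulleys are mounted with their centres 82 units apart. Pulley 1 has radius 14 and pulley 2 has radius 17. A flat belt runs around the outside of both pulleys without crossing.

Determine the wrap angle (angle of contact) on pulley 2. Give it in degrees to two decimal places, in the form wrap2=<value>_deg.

wrap2=184.19_deg

open belt: β = asin((r2−r1)/C) = asin(3/82) = 2.0967°
wrap1 = π − 2β = 175.8067°
wrap2 = π + 2β = 184.1933°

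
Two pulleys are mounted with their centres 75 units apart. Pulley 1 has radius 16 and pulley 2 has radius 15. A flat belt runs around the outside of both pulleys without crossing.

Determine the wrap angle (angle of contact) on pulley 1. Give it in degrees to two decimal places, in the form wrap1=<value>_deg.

open belt: β = asin((r2−r1)/C) = asin(-1/75) = -0.7640°
wrap1 = π − 2β = 181.5279°
wrap2 = π + 2β = 178.4721°

wrap1=181.53_deg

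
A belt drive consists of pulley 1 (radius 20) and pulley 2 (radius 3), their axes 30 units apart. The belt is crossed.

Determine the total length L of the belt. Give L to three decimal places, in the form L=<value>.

crossed belt: β = asin((r1+r2)/C) = asin(23/30) = 50.0555°
wrap1 = wrap2 = π + 2β = 280.1110°
tangent length = C·cosβ = 19.2614
L = (r1+r2)·wrap + 2·C·cosβ = 23·4.8889 + 2·19.2614 = 150.9665

L=150.966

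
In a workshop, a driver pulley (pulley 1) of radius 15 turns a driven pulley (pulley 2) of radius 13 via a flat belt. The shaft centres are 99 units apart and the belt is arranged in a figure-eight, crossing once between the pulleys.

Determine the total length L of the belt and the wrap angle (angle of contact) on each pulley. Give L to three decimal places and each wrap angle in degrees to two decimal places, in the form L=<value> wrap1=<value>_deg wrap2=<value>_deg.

L=293.938 wrap1=212.86_deg wrap2=212.86_deg

crossed belt: β = asin((r1+r2)/C) = asin(28/99) = 16.4291°
wrap1 = wrap2 = π + 2β = 212.8582°
tangent length = C·cosβ = 94.9579
L = (r1+r2)·wrap + 2·C·cosβ = 28·3.7151 + 2·94.9579 = 293.9379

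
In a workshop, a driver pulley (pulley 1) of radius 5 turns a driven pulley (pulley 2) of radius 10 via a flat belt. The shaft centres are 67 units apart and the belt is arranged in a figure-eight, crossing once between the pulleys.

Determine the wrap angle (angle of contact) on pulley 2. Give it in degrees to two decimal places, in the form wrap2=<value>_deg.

crossed belt: β = asin((r1+r2)/C) = asin(15/67) = 12.9371°
wrap1 = wrap2 = π + 2β = 205.8741°

wrap2=205.87_deg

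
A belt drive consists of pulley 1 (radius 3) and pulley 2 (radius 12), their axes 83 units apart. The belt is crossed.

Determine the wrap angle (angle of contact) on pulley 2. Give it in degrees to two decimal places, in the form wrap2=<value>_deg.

crossed belt: β = asin((r1+r2)/C) = asin(15/83) = 10.4119°
wrap1 = wrap2 = π + 2β = 200.8237°

wrap2=200.82_deg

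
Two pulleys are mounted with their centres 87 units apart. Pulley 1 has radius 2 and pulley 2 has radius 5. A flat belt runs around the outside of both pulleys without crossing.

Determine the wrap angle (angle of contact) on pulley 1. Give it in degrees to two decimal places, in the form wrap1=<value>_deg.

open belt: β = asin((r2−r1)/C) = asin(3/87) = 1.9761°
wrap1 = π − 2β = 176.0478°
wrap2 = π + 2β = 183.9522°

wrap1=176.05_deg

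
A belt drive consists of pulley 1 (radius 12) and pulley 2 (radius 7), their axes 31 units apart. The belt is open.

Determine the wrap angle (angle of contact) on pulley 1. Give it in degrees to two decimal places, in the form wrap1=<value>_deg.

wrap1=198.56_deg

open belt: β = asin((r2−r1)/C) = asin(-5/31) = -9.2818°
wrap1 = π − 2β = 198.5636°
wrap2 = π + 2β = 161.4364°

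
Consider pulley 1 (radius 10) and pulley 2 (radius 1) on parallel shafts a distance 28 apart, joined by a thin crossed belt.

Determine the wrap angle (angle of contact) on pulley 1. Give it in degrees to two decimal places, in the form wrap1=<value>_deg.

wrap1=226.26_deg

crossed belt: β = asin((r1+r2)/C) = asin(11/28) = 23.1324°
wrap1 = wrap2 = π + 2β = 226.2648°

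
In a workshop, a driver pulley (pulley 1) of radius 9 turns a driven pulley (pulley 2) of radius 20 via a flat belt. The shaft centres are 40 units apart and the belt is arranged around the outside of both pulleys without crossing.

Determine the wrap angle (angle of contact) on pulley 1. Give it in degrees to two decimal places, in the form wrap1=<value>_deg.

wrap1=148.08_deg

open belt: β = asin((r2−r1)/C) = asin(11/40) = 15.9620°
wrap1 = π − 2β = 148.0760°
wrap2 = π + 2β = 211.9240°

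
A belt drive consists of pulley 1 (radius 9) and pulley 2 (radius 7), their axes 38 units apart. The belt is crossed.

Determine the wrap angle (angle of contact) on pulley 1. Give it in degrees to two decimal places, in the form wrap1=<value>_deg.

crossed belt: β = asin((r1+r2)/C) = asin(16/38) = 24.9011°
wrap1 = wrap2 = π + 2β = 229.8021°

wrap1=229.80_deg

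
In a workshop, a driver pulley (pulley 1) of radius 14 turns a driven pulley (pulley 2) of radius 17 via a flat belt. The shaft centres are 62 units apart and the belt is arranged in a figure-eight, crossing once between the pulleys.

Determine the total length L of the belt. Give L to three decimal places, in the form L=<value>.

crossed belt: β = asin((r1+r2)/C) = asin(31/62) = 30.0000°
wrap1 = wrap2 = π + 2β = 240.0000°
tangent length = C·cosβ = 53.6936
L = (r1+r2)·wrap + 2·C·cosβ = 31·4.1888 + 2·53.6936 = 237.2396

L=237.240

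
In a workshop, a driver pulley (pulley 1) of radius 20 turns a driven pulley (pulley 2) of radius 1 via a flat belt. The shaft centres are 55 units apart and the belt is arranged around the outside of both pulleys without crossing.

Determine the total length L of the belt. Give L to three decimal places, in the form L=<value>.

L=182.605

open belt: β = asin((r2−r1)/C) = asin(-19/55) = -20.2095°
wrap1 = π − 2β = 220.4191°
wrap2 = π + 2β = 139.5809°
tangent length = C·cosβ = 51.6140
L = r1·wrap1 + r2·wrap2 + 2·C·cosβ = 20·3.8470 + 1·2.4361 + 2·51.6140 = 182.6048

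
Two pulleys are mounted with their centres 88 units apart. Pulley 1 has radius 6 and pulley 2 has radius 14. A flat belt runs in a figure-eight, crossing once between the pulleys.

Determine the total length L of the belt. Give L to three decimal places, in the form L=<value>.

crossed belt: β = asin((r1+r2)/C) = asin(20/88) = 13.1366°
wrap1 = wrap2 = π + 2β = 206.2731°
tangent length = C·cosβ = 85.6971
L = (r1+r2)·wrap + 2·C·cosβ = 20·3.6001 + 2·85.6971 = 243.3972

L=243.397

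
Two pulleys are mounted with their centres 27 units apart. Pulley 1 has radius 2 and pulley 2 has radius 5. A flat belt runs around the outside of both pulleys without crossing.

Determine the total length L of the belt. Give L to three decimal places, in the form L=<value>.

open belt: β = asin((r2−r1)/C) = asin(3/27) = 6.3794°
wrap1 = π − 2β = 167.2413°
wrap2 = π + 2β = 192.7587°
tangent length = C·cosβ = 26.8328
L = r1·wrap1 + r2·wrap2 + 2·C·cosβ = 2·2.9189 + 5·3.3643 + 2·26.8328 = 76.3248

L=76.325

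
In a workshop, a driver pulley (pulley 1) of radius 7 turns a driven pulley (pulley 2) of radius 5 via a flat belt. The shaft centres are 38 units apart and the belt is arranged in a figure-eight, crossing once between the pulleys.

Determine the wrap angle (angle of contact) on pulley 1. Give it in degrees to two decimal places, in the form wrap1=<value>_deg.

wrap1=216.82_deg

crossed belt: β = asin((r1+r2)/C) = asin(12/38) = 18.4085°
wrap1 = wrap2 = π + 2β = 216.8170°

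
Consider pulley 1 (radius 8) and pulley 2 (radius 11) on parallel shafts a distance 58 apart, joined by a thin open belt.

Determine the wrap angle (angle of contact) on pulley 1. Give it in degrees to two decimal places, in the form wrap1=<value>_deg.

open belt: β = asin((r2−r1)/C) = asin(3/58) = 2.9649°
wrap1 = π − 2β = 174.0702°
wrap2 = π + 2β = 185.9298°

wrap1=174.07_deg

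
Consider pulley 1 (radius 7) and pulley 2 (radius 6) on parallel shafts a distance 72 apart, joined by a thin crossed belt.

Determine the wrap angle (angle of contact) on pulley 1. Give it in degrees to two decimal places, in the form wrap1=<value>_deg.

wrap1=200.80_deg

crossed belt: β = asin((r1+r2)/C) = asin(13/72) = 10.4021°
wrap1 = wrap2 = π + 2β = 200.8042°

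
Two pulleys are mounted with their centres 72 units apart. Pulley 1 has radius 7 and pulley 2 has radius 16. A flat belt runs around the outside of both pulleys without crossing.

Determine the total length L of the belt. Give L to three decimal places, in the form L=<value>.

open belt: β = asin((r2−r1)/C) = asin(9/72) = 7.1808°
wrap1 = π − 2β = 165.6385°
wrap2 = π + 2β = 194.3615°
tangent length = C·cosβ = 71.4353
L = r1·wrap1 + r2·wrap2 + 2·C·cosβ = 7·2.8909 + 16·3.3922 + 2·71.4353 = 217.3831

L=217.383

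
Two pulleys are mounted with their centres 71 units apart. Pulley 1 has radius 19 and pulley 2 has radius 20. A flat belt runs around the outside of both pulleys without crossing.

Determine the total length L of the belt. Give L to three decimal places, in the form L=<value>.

L=264.536

open belt: β = asin((r2−r1)/C) = asin(1/71) = 0.8070°
wrap1 = π − 2β = 178.3860°
wrap2 = π + 2β = 181.6140°
tangent length = C·cosβ = 70.9930
L = r1·wrap1 + r2·wrap2 + 2·C·cosβ = 19·3.1134 + 20·3.1698 + 2·70.9930 = 264.5362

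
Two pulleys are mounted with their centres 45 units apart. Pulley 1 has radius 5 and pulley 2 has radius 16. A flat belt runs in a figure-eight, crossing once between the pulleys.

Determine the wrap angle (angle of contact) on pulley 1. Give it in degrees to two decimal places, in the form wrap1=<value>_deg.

wrap1=235.64_deg

crossed belt: β = asin((r1+r2)/C) = asin(21/45) = 27.8181°
wrap1 = wrap2 = π + 2β = 235.6363°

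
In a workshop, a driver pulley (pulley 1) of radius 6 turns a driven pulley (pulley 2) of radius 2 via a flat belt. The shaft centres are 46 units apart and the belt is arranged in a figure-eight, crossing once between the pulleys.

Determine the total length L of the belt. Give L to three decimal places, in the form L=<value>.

crossed belt: β = asin((r1+r2)/C) = asin(8/46) = 10.0154°
wrap1 = wrap2 = π + 2β = 200.0308°
tangent length = C·cosβ = 45.2990
L = (r1+r2)·wrap + 2·C·cosβ = 8·3.4912 + 2·45.2990 = 118.5276

L=118.528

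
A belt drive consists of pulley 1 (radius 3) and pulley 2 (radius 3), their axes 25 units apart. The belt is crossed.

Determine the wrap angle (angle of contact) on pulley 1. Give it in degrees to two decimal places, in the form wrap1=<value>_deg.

crossed belt: β = asin((r1+r2)/C) = asin(6/25) = 13.8865°
wrap1 = wrap2 = π + 2β = 207.7731°

wrap1=207.77_deg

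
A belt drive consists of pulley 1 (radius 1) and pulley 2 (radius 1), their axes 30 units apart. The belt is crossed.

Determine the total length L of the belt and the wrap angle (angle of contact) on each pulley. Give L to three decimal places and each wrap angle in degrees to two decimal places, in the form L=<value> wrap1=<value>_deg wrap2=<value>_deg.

crossed belt: β = asin((r1+r2)/C) = asin(2/30) = 3.8226°
wrap1 = wrap2 = π + 2β = 187.6451°
tangent length = C·cosβ = 29.9333
L = (r1+r2)·wrap + 2·C·cosβ = 2·3.2750 + 2·29.9333 = 66.4166

L=66.417 wrap1=187.65_deg wrap2=187.65_deg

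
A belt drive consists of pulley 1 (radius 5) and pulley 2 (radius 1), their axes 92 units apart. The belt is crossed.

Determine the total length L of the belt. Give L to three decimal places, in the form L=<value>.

crossed belt: β = asin((r1+r2)/C) = asin(6/92) = 3.7393°
wrap1 = wrap2 = π + 2β = 187.4787°
tangent length = C·cosβ = 91.8041
L = (r1+r2)·wrap + 2·C·cosβ = 6·3.2721 + 2·91.8041 = 203.2410

L=203.241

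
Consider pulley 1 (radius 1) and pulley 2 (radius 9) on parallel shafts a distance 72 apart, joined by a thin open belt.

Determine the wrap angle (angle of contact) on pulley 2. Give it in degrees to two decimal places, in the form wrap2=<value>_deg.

wrap2=192.76_deg

open belt: β = asin((r2−r1)/C) = asin(8/72) = 6.3794°
wrap1 = π − 2β = 167.2413°
wrap2 = π + 2β = 192.7587°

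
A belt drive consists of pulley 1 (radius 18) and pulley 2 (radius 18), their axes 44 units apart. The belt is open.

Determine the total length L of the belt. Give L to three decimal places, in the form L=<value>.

open belt: β = asin((r2−r1)/C) = asin(0/44) = 0.0000°
wrap1 = π − 2β = 180.0000°
wrap2 = π + 2β = 180.0000°
tangent length = C·cosβ = 44.0000
L = r1·wrap1 + r2·wrap2 + 2·C·cosβ = 18·3.1416 + 18·3.1416 + 2·44.0000 = 201.0973

L=201.097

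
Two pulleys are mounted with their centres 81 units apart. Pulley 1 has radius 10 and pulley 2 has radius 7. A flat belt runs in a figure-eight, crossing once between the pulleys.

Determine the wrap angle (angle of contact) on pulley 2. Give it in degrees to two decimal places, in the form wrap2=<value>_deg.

crossed belt: β = asin((r1+r2)/C) = asin(17/81) = 12.1151°
wrap1 = wrap2 = π + 2β = 204.2302°

wrap2=204.23_deg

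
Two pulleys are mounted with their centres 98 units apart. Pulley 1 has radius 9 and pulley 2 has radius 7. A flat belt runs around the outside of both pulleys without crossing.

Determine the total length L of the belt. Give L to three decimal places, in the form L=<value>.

open belt: β = asin((r2−r1)/C) = asin(-2/98) = -1.1694°
wrap1 = π − 2β = 182.3388°
wrap2 = π + 2β = 177.6612°
tangent length = C·cosβ = 97.9796
L = r1·wrap1 + r2·wrap2 + 2·C·cosβ = 9·3.1824 + 7·3.1008 + 2·97.9796 = 246.3063

L=246.306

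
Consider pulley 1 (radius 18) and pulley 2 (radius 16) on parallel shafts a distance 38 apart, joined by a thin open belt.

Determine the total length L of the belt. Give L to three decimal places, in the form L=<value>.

open belt: β = asin((r2−r1)/C) = asin(-2/38) = -3.0170°
wrap1 = π − 2β = 186.0339°
wrap2 = π + 2β = 173.9661°
tangent length = C·cosβ = 37.9473
L = r1·wrap1 + r2·wrap2 + 2·C·cosβ = 18·3.2469 + 16·3.0363 + 2·37.9473 = 182.9194

L=182.919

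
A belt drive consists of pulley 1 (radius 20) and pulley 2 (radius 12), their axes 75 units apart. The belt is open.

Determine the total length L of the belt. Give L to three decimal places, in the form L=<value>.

L=251.385

open belt: β = asin((r2−r1)/C) = asin(-8/75) = -6.1232°
wrap1 = π − 2β = 192.2464°
wrap2 = π + 2β = 167.7536°
tangent length = C·cosβ = 74.5721
L = r1·wrap1 + r2·wrap2 + 2·C·cosβ = 20·3.3553 + 12·2.9279 + 2·74.5721 = 251.3851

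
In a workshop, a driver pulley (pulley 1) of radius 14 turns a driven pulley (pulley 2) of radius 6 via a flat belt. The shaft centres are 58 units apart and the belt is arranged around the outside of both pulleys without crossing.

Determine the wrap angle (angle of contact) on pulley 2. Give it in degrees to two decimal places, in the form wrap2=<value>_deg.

wrap2=164.14_deg

open belt: β = asin((r2−r1)/C) = asin(-8/58) = -7.9281°
wrap1 = π − 2β = 195.8563°
wrap2 = π + 2β = 164.1437°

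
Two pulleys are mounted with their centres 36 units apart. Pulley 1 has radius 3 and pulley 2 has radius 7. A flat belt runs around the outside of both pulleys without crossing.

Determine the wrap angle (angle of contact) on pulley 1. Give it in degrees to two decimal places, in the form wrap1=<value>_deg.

open belt: β = asin((r2−r1)/C) = asin(4/36) = 6.3794°
wrap1 = π − 2β = 167.2413°
wrap2 = π + 2β = 192.7587°

wrap1=167.24_deg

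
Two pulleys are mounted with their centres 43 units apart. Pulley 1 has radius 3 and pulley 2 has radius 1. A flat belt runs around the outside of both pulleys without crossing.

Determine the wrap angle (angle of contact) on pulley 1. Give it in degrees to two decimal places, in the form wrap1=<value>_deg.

open belt: β = asin((r2−r1)/C) = asin(-2/43) = -2.6659°
wrap1 = π − 2β = 185.3318°
wrap2 = π + 2β = 174.6682°

wrap1=185.33_deg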